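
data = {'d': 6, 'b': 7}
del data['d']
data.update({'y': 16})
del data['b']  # {'y': 16}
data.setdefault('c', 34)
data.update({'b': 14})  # {'y': 16, 'c': 34, 'b': 14}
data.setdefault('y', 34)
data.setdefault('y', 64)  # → 16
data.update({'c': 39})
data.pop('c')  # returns 39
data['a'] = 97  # {'y': 16, 'b': 14, 'a': 97}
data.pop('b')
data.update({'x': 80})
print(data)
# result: {'y': 16, 'a': 97, 'x': 80}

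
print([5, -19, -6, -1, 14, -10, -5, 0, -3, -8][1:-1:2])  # [-19, -1, -10, 0]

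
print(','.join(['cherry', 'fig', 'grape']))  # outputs cherry,fig,grape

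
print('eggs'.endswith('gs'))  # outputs True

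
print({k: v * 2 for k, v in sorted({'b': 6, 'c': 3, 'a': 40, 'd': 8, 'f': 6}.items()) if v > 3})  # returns {'a': 80, 'b': 12, 'd': 16, 'f': 12}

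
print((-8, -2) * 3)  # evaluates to (-8, -2, -8, -2, -8, -2)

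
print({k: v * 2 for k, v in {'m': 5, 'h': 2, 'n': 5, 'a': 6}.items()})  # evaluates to {'m': 10, 'h': 4, 'n': 10, 'a': 12}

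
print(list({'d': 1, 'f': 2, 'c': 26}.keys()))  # ['d', 'f', 'c']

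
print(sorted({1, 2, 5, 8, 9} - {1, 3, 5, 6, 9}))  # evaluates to [2, 8]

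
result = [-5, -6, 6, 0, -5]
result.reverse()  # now [-5, 0, 6, -6, -5]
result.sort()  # [-6, -5, -5, 0, 6]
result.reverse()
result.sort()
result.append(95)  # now [-6, -5, -5, 0, 6, 95]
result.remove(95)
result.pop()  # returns 6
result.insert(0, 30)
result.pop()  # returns 0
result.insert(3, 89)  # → [30, -6, -5, 89, -5]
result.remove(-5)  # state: [30, -6, 89, -5]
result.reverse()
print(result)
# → [-5, 89, -6, 30]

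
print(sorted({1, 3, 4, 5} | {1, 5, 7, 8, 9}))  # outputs [1, 3, 4, 5, 7, 8, 9]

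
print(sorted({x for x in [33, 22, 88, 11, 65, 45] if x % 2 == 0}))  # [22, 88]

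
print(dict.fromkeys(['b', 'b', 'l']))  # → {'b': None, 'l': None}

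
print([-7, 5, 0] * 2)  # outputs [-7, 5, 0, -7, 5, 0]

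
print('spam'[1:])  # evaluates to pam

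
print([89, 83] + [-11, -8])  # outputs [89, 83, -11, -8]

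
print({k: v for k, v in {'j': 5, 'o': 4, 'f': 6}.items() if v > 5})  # {'f': 6}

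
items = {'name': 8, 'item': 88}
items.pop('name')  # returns 8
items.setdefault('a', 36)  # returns 36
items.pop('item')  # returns 88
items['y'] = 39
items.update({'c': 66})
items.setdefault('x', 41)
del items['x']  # {'a': 36, 'y': 39, 'c': 66}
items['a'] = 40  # {'a': 40, 'y': 39, 'c': 66}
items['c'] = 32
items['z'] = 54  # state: {'a': 40, 'y': 39, 'c': 32, 'z': 54}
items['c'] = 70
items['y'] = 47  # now {'a': 40, 'y': 47, 'c': 70, 'z': 54}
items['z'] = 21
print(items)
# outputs {'a': 40, 'y': 47, 'c': 70, 'z': 21}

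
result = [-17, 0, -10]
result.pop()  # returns -10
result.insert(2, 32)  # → [-17, 0, 32]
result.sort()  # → [-17, 0, 32]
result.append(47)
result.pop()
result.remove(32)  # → [-17, 0]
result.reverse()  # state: [0, -17]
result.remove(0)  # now [-17]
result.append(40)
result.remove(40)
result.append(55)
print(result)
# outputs [-17, 55]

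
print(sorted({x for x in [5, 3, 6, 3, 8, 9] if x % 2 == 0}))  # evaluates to [6, 8]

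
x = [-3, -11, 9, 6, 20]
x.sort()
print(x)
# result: [-11, -3, 6, 9, 20]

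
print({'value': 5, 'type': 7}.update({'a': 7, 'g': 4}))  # None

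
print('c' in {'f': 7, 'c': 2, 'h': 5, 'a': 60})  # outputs True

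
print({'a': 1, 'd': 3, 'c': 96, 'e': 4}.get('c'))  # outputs 96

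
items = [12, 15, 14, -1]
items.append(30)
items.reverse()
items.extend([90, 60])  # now [30, -1, 14, 15, 12, 90, 60]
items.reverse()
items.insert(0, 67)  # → [67, 60, 90, 12, 15, 14, -1, 30]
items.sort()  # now [-1, 12, 14, 15, 30, 60, 67, 90]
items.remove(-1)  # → [12, 14, 15, 30, 60, 67, 90]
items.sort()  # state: [12, 14, 15, 30, 60, 67, 90]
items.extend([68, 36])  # [12, 14, 15, 30, 60, 67, 90, 68, 36]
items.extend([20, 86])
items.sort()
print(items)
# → [12, 14, 15, 20, 30, 36, 60, 67, 68, 86, 90]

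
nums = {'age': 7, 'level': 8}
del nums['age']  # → {'level': 8}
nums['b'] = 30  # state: {'level': 8, 'b': 30}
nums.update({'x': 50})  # {'level': 8, 'b': 30, 'x': 50}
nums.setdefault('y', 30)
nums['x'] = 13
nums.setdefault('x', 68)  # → 13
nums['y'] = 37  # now {'level': 8, 'b': 30, 'x': 13, 'y': 37}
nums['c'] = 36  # {'level': 8, 'b': 30, 'x': 13, 'y': 37, 'c': 36}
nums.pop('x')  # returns 13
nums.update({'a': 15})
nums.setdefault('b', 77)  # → 30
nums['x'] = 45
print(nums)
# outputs {'level': 8, 'b': 30, 'y': 37, 'c': 36, 'a': 15, 'x': 45}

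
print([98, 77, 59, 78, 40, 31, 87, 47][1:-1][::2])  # [77, 78, 31]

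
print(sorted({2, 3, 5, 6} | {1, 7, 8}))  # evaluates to [1, 2, 3, 5, 6, 7, 8]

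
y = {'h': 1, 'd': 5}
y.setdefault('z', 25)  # 25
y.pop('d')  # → 5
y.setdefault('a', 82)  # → 82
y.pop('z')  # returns 25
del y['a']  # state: {'h': 1}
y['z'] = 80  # {'h': 1, 'z': 80}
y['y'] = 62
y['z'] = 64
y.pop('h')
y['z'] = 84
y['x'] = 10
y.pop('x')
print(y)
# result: {'z': 84, 'y': 62}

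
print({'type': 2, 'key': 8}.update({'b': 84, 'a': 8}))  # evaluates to None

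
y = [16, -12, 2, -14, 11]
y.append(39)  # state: [16, -12, 2, -14, 11, 39]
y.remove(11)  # [16, -12, 2, -14, 39]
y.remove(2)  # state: [16, -12, -14, 39]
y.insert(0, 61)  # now [61, 16, -12, -14, 39]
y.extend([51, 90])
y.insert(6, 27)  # [61, 16, -12, -14, 39, 51, 27, 90]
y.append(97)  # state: [61, 16, -12, -14, 39, 51, 27, 90, 97]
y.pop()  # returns 97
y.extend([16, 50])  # [61, 16, -12, -14, 39, 51, 27, 90, 16, 50]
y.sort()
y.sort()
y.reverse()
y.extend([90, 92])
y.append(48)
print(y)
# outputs [90, 61, 51, 50, 39, 27, 16, 16, -12, -14, 90, 92, 48]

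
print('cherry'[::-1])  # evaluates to yrrehc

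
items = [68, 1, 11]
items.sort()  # [1, 11, 68]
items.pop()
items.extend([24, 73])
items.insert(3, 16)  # [1, 11, 24, 16, 73]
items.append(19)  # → [1, 11, 24, 16, 73, 19]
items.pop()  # 19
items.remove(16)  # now [1, 11, 24, 73]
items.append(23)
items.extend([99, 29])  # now [1, 11, 24, 73, 23, 99, 29]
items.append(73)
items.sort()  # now [1, 11, 23, 24, 29, 73, 73, 99]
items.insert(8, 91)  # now [1, 11, 23, 24, 29, 73, 73, 99, 91]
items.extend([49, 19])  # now [1, 11, 23, 24, 29, 73, 73, 99, 91, 49, 19]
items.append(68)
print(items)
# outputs [1, 11, 23, 24, 29, 73, 73, 99, 91, 49, 19, 68]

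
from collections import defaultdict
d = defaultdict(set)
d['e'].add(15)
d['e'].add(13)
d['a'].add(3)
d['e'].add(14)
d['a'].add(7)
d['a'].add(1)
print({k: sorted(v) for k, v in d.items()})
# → {'e': [13, 14, 15], 'a': [1, 3, 7]}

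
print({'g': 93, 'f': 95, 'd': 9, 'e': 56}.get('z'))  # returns None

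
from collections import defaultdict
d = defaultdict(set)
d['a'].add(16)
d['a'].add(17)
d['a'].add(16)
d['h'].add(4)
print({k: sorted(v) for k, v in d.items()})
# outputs {'a': [16, 17], 'h': [4]}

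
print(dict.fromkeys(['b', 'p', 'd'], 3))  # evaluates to {'b': 3, 'p': 3, 'd': 3}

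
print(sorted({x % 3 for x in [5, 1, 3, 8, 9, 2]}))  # [0, 1, 2]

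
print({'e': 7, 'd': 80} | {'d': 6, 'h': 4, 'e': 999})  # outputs {'e': 999, 'd': 6, 'h': 4}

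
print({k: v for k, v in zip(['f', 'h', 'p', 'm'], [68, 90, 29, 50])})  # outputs {'f': 68, 'h': 90, 'p': 29, 'm': 50}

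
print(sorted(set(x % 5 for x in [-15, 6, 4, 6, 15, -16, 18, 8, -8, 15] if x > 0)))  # [0, 1, 3, 4]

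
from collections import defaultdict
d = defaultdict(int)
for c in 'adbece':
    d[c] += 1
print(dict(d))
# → {'a': 1, 'd': 1, 'b': 1, 'e': 2, 'c': 1}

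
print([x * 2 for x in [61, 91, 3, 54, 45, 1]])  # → [122, 182, 6, 108, 90, 2]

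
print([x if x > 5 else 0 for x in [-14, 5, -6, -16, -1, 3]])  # [0, 0, 0, 0, 0, 0]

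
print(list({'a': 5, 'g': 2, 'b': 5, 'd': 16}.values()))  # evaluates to [5, 2, 5, 16]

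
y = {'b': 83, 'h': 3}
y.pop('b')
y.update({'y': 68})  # {'h': 3, 'y': 68}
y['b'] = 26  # {'h': 3, 'y': 68, 'b': 26}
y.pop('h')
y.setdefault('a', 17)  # 17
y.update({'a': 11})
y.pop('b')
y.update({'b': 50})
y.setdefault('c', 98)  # 98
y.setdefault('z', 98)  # 98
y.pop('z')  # 98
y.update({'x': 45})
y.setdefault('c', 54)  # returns 98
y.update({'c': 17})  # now {'y': 68, 'a': 11, 'b': 50, 'c': 17, 'x': 45}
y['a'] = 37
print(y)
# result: {'y': 68, 'a': 37, 'b': 50, 'c': 17, 'x': 45}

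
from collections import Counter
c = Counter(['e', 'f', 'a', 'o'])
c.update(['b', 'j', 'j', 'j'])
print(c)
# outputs Counter({'j': 3, 'e': 1, 'f': 1, 'a': 1, 'o': 1, 'b': 1})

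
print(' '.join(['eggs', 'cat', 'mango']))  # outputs eggs cat mango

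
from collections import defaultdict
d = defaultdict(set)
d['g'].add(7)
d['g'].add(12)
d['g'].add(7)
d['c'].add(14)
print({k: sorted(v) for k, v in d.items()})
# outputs {'g': [7, 12], 'c': [14]}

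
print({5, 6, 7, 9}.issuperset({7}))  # True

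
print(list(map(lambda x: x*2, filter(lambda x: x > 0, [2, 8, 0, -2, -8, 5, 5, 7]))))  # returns [4, 16, 10, 10, 14]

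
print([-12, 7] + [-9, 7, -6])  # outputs [-12, 7, -9, 7, -6]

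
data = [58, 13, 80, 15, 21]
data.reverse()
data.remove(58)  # [21, 15, 80, 13]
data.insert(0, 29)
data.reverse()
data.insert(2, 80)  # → [13, 80, 80, 15, 21, 29]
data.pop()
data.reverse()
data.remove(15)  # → [21, 80, 80, 13]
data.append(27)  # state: [21, 80, 80, 13, 27]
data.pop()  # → 27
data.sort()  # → [13, 21, 80, 80]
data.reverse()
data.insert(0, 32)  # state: [32, 80, 80, 21, 13]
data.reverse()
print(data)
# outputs [13, 21, 80, 80, 32]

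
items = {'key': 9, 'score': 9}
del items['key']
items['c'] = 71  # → {'score': 9, 'c': 71}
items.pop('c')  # 71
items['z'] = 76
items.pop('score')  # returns 9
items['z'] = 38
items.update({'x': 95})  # {'z': 38, 'x': 95}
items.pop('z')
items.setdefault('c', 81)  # 81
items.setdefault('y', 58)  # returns 58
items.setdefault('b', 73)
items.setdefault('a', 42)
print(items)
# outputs {'x': 95, 'c': 81, 'y': 58, 'b': 73, 'a': 42}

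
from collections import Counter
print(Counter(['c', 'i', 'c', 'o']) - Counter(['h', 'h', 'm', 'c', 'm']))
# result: Counter({'c': 1, 'i': 1, 'o': 1})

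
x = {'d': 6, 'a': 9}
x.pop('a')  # 9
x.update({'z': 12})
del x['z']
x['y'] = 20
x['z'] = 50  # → {'d': 6, 'y': 20, 'z': 50}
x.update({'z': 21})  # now {'d': 6, 'y': 20, 'z': 21}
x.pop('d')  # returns 6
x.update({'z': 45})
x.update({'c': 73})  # {'y': 20, 'z': 45, 'c': 73}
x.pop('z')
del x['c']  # {'y': 20}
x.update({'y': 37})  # {'y': 37}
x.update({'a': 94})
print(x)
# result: {'y': 37, 'a': 94}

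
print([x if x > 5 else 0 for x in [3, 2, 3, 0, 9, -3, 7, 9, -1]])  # [0, 0, 0, 0, 9, 0, 7, 9, 0]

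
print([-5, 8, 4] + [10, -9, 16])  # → [-5, 8, 4, 10, -9, 16]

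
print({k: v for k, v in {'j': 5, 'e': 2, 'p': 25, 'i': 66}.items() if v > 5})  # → {'p': 25, 'i': 66}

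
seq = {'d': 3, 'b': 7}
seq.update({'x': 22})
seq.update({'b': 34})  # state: {'d': 3, 'b': 34, 'x': 22}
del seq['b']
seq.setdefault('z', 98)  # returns 98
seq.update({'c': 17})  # {'d': 3, 'x': 22, 'z': 98, 'c': 17}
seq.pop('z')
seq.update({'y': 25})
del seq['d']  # {'x': 22, 'c': 17, 'y': 25}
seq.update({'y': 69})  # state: {'x': 22, 'c': 17, 'y': 69}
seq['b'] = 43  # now {'x': 22, 'c': 17, 'y': 69, 'b': 43}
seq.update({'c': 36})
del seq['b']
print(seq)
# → {'x': 22, 'c': 36, 'y': 69}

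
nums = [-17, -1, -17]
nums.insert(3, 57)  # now [-17, -1, -17, 57]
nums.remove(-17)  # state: [-1, -17, 57]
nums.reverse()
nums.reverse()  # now [-1, -17, 57]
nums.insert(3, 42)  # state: [-1, -17, 57, 42]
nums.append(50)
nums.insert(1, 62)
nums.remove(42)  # [-1, 62, -17, 57, 50]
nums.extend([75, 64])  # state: [-1, 62, -17, 57, 50, 75, 64]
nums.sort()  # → [-17, -1, 50, 57, 62, 64, 75]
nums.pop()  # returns 75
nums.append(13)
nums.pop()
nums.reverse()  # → [64, 62, 57, 50, -1, -17]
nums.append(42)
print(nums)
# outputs [64, 62, 57, 50, -1, -17, 42]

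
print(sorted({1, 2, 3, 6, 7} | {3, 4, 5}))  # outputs [1, 2, 3, 4, 5, 6, 7]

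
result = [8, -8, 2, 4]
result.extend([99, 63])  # [8, -8, 2, 4, 99, 63]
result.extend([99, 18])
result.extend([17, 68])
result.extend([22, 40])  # [8, -8, 2, 4, 99, 63, 99, 18, 17, 68, 22, 40]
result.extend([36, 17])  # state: [8, -8, 2, 4, 99, 63, 99, 18, 17, 68, 22, 40, 36, 17]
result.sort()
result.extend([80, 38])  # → [-8, 2, 4, 8, 17, 17, 18, 22, 36, 40, 63, 68, 99, 99, 80, 38]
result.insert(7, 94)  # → [-8, 2, 4, 8, 17, 17, 18, 94, 22, 36, 40, 63, 68, 99, 99, 80, 38]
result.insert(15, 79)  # [-8, 2, 4, 8, 17, 17, 18, 94, 22, 36, 40, 63, 68, 99, 99, 79, 80, 38]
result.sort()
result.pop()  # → 99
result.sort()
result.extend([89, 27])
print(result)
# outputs [-8, 2, 4, 8, 17, 17, 18, 22, 36, 38, 40, 63, 68, 79, 80, 94, 99, 89, 27]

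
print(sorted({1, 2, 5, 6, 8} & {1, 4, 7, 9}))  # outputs [1]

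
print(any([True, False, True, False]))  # True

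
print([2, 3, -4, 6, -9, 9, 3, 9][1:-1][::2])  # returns [3, 6, 9]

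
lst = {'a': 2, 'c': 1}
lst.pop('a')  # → 2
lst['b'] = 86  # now {'c': 1, 'b': 86}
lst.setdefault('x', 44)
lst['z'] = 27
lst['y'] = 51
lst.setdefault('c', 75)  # 1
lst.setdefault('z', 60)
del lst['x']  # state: {'c': 1, 'b': 86, 'z': 27, 'y': 51}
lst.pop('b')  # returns 86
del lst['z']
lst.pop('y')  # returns 51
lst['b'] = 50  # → {'c': 1, 'b': 50}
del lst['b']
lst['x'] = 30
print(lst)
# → {'c': 1, 'x': 30}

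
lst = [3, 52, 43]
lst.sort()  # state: [3, 43, 52]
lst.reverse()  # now [52, 43, 3]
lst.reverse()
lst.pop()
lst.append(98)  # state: [3, 43, 98]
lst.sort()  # [3, 43, 98]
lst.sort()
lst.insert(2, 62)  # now [3, 43, 62, 98]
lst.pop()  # 98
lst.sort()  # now [3, 43, 62]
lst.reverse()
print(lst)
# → [62, 43, 3]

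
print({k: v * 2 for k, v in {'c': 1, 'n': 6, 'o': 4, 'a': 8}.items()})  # {'c': 2, 'n': 12, 'o': 8, 'a': 16}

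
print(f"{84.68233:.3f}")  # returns 84.682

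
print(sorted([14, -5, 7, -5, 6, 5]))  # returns [-5, -5, 5, 6, 7, 14]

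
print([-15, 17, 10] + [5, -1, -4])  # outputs [-15, 17, 10, 5, -1, -4]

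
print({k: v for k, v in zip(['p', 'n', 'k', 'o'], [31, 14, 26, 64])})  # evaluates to {'p': 31, 'n': 14, 'k': 26, 'o': 64}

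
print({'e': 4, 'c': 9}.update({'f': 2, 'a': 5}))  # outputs None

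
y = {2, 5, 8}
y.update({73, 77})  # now {2, 5, 8, 73, 77}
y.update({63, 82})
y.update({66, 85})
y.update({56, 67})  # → {2, 5, 8, 56, 63, 66, 67, 73, 77, 82, 85}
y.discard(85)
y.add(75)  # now {2, 5, 8, 56, 63, 66, 67, 73, 75, 77, 82}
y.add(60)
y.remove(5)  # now {2, 8, 56, 60, 63, 66, 67, 73, 75, 77, 82}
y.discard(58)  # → {2, 8, 56, 60, 63, 66, 67, 73, 75, 77, 82}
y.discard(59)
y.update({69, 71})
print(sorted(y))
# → [2, 8, 56, 60, 63, 66, 67, 69, 71, 73, 75, 77, 82]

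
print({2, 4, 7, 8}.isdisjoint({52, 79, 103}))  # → True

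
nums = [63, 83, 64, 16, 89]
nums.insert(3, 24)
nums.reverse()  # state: [89, 16, 24, 64, 83, 63]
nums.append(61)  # [89, 16, 24, 64, 83, 63, 61]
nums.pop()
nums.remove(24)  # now [89, 16, 64, 83, 63]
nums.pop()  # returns 63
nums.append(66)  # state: [89, 16, 64, 83, 66]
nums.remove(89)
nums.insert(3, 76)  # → [16, 64, 83, 76, 66]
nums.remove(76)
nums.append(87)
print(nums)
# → [16, 64, 83, 66, 87]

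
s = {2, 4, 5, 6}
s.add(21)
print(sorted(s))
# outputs [2, 4, 5, 6, 21]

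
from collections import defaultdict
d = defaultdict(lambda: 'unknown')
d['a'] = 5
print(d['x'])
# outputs unknown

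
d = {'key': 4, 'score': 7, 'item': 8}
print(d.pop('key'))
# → 4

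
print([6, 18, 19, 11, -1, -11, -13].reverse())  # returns None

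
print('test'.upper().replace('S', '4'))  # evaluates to TE4T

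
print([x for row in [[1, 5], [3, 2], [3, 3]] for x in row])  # [1, 5, 3, 2, 3, 3]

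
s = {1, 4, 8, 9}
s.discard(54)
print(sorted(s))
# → [1, 4, 8, 9]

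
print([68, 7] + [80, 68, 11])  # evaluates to [68, 7, 80, 68, 11]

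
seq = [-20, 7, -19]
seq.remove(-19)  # [-20, 7]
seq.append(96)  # [-20, 7, 96]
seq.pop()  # 96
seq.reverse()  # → [7, -20]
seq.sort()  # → [-20, 7]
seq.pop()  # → 7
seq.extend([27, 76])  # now [-20, 27, 76]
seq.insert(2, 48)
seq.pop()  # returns 76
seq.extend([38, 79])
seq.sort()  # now [-20, 27, 38, 48, 79]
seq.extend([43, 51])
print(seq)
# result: [-20, 27, 38, 48, 79, 43, 51]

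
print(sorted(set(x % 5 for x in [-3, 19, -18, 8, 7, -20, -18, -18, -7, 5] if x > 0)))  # [0, 2, 3, 4]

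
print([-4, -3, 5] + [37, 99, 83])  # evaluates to [-4, -3, 5, 37, 99, 83]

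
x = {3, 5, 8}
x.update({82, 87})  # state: {3, 5, 8, 82, 87}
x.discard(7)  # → {3, 5, 8, 82, 87}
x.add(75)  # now {3, 5, 8, 75, 82, 87}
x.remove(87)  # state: {3, 5, 8, 75, 82}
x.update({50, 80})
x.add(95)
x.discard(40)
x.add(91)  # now {3, 5, 8, 50, 75, 80, 82, 91, 95}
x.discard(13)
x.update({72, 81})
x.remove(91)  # {3, 5, 8, 50, 72, 75, 80, 81, 82, 95}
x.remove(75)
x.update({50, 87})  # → {3, 5, 8, 50, 72, 80, 81, 82, 87, 95}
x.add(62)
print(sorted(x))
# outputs [3, 5, 8, 50, 62, 72, 80, 81, 82, 87, 95]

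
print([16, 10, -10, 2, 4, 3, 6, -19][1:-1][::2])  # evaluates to [10, 2, 3]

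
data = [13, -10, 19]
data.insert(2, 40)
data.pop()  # 19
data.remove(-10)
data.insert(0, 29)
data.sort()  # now [13, 29, 40]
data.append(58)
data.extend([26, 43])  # [13, 29, 40, 58, 26, 43]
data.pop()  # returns 43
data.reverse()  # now [26, 58, 40, 29, 13]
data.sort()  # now [13, 26, 29, 40, 58]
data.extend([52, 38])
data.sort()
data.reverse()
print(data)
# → [58, 52, 40, 38, 29, 26, 13]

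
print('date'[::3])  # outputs de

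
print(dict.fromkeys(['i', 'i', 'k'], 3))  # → {'i': 3, 'k': 3}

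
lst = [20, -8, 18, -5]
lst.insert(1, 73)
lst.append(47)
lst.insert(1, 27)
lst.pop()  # 47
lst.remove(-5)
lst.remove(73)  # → [20, 27, -8, 18]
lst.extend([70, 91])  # [20, 27, -8, 18, 70, 91]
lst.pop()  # 91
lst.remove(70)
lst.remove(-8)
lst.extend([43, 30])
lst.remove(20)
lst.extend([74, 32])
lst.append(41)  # [27, 18, 43, 30, 74, 32, 41]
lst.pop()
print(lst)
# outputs [27, 18, 43, 30, 74, 32]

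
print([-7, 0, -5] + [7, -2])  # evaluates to [-7, 0, -5, 7, -2]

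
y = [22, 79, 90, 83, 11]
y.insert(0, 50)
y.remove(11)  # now [50, 22, 79, 90, 83]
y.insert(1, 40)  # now [50, 40, 22, 79, 90, 83]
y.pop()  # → 83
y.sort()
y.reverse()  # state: [90, 79, 50, 40, 22]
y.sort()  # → [22, 40, 50, 79, 90]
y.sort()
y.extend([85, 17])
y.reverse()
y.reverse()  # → [22, 40, 50, 79, 90, 85, 17]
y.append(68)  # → [22, 40, 50, 79, 90, 85, 17, 68]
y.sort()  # [17, 22, 40, 50, 68, 79, 85, 90]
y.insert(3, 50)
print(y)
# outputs [17, 22, 40, 50, 50, 68, 79, 85, 90]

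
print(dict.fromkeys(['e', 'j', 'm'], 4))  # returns {'e': 4, 'j': 4, 'm': 4}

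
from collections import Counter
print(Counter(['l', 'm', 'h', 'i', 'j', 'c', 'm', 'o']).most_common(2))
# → [('m', 2), ('l', 1)]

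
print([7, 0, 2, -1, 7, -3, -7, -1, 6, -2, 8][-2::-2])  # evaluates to [-2, -1, -3, -1, 0]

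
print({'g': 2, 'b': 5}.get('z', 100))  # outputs 100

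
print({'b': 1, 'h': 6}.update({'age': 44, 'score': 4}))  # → None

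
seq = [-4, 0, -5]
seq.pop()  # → -5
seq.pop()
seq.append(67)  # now [-4, 67]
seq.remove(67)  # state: [-4]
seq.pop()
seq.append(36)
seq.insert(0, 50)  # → [50, 36]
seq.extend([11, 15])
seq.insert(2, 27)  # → [50, 36, 27, 11, 15]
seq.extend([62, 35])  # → [50, 36, 27, 11, 15, 62, 35]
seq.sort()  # [11, 15, 27, 35, 36, 50, 62]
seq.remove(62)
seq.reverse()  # [50, 36, 35, 27, 15, 11]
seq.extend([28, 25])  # [50, 36, 35, 27, 15, 11, 28, 25]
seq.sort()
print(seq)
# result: [11, 15, 25, 27, 28, 35, 36, 50]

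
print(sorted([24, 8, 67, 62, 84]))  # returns [8, 24, 62, 67, 84]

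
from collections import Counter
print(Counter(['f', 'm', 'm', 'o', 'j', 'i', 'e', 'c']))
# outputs Counter({'m': 2, 'f': 1, 'o': 1, 'j': 1, 'i': 1, 'e': 1, 'c': 1})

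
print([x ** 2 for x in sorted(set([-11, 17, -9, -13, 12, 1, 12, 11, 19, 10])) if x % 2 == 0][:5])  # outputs [100, 144]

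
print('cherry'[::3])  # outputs cr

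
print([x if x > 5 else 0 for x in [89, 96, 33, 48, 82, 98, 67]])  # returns [89, 96, 33, 48, 82, 98, 67]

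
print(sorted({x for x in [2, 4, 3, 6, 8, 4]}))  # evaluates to [2, 3, 4, 6, 8]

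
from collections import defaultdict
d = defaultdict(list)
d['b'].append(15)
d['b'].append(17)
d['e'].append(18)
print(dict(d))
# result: {'b': [15, 17], 'e': [18]}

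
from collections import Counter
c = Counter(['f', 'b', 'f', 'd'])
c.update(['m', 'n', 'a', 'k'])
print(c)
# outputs Counter({'f': 2, 'b': 1, 'd': 1, 'm': 1, 'n': 1, 'a': 1, 'k': 1})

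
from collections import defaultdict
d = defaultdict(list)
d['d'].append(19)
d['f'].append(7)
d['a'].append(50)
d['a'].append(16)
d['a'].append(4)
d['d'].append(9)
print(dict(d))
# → {'d': [19, 9], 'f': [7], 'a': [50, 16, 4]}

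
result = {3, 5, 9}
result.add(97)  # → {3, 5, 9, 97}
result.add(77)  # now {3, 5, 9, 77, 97}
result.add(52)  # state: {3, 5, 9, 52, 77, 97}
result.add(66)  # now {3, 5, 9, 52, 66, 77, 97}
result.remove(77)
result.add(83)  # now {3, 5, 9, 52, 66, 83, 97}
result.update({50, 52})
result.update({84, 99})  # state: {3, 5, 9, 50, 52, 66, 83, 84, 97, 99}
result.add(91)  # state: {3, 5, 9, 50, 52, 66, 83, 84, 91, 97, 99}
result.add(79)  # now {3, 5, 9, 50, 52, 66, 79, 83, 84, 91, 97, 99}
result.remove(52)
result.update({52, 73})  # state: {3, 5, 9, 50, 52, 66, 73, 79, 83, 84, 91, 97, 99}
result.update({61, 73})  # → {3, 5, 9, 50, 52, 61, 66, 73, 79, 83, 84, 91, 97, 99}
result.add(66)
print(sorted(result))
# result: [3, 5, 9, 50, 52, 61, 66, 73, 79, 83, 84, 91, 97, 99]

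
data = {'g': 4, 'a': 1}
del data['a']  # {'g': 4}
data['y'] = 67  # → {'g': 4, 'y': 67}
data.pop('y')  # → 67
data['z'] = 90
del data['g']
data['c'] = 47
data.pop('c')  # 47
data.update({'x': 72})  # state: {'z': 90, 'x': 72}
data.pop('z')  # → 90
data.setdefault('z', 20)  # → 20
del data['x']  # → {'z': 20}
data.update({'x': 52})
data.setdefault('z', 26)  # 20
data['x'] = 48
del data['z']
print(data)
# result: {'x': 48}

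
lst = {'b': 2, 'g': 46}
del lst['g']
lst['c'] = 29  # {'b': 2, 'c': 29}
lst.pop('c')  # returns 29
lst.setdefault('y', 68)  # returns 68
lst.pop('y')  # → 68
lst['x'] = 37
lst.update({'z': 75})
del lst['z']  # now {'b': 2, 'x': 37}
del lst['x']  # {'b': 2}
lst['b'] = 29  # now {'b': 29}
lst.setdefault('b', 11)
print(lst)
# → {'b': 29}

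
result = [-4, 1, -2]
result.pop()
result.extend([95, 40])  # [-4, 1, 95, 40]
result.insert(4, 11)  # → [-4, 1, 95, 40, 11]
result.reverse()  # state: [11, 40, 95, 1, -4]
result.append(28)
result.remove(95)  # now [11, 40, 1, -4, 28]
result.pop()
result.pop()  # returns -4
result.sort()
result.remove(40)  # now [1, 11]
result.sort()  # [1, 11]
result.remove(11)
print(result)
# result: [1]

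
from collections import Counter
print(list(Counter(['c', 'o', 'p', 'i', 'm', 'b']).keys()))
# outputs ['c', 'o', 'p', 'i', 'm', 'b']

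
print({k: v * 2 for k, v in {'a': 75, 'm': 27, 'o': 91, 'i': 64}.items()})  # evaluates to {'a': 150, 'm': 54, 'o': 182, 'i': 128}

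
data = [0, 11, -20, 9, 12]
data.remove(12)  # [0, 11, -20, 9]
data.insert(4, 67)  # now [0, 11, -20, 9, 67]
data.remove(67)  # [0, 11, -20, 9]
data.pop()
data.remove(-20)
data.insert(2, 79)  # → [0, 11, 79]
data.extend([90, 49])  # [0, 11, 79, 90, 49]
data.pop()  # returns 49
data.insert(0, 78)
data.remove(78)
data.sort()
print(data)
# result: [0, 11, 79, 90]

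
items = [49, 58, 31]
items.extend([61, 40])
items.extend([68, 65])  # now [49, 58, 31, 61, 40, 68, 65]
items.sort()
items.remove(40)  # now [31, 49, 58, 61, 65, 68]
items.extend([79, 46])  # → [31, 49, 58, 61, 65, 68, 79, 46]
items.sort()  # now [31, 46, 49, 58, 61, 65, 68, 79]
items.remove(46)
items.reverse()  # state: [79, 68, 65, 61, 58, 49, 31]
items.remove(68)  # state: [79, 65, 61, 58, 49, 31]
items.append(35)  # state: [79, 65, 61, 58, 49, 31, 35]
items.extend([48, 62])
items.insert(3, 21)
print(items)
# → [79, 65, 61, 21, 58, 49, 31, 35, 48, 62]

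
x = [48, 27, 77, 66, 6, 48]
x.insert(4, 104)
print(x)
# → [48, 27, 77, 66, 104, 6, 48]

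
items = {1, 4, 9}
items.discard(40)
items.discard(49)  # {1, 4, 9}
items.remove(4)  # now {1, 9}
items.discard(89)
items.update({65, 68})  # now {1, 9, 65, 68}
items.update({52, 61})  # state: {1, 9, 52, 61, 65, 68}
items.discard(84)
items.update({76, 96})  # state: {1, 9, 52, 61, 65, 68, 76, 96}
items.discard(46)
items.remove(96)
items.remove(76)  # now {1, 9, 52, 61, 65, 68}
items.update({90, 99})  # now {1, 9, 52, 61, 65, 68, 90, 99}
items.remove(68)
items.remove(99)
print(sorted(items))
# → [1, 9, 52, 61, 65, 90]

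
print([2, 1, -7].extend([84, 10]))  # None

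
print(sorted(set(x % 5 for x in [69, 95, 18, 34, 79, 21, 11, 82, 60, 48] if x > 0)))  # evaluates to [0, 1, 2, 3, 4]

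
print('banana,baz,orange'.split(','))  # ['banana', 'baz', 'orange']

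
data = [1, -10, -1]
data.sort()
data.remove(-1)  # [-10, 1]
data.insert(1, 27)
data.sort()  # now [-10, 1, 27]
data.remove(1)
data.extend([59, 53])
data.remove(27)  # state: [-10, 59, 53]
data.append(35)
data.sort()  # [-10, 35, 53, 59]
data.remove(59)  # [-10, 35, 53]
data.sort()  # [-10, 35, 53]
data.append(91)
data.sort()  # [-10, 35, 53, 91]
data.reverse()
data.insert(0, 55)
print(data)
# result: [55, 91, 53, 35, -10]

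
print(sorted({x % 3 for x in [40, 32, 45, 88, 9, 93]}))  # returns [0, 1, 2]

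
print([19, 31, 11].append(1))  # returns None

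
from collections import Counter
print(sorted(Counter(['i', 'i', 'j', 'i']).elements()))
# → ['i', 'i', 'i', 'j']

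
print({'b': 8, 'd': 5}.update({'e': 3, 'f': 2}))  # None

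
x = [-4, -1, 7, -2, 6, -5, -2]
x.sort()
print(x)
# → [-5, -4, -2, -2, -1, 6, 7]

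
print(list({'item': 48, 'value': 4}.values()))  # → [48, 4]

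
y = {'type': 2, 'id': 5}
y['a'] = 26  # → {'type': 2, 'id': 5, 'a': 26}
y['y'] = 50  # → {'type': 2, 'id': 5, 'a': 26, 'y': 50}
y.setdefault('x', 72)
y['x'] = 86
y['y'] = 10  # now {'type': 2, 'id': 5, 'a': 26, 'y': 10, 'x': 86}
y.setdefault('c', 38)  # 38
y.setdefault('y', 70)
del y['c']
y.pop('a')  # 26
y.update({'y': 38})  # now {'type': 2, 'id': 5, 'y': 38, 'x': 86}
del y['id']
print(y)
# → {'type': 2, 'y': 38, 'x': 86}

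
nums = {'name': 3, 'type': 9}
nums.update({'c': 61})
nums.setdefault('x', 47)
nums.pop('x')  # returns 47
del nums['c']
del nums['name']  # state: {'type': 9}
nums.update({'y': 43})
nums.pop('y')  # 43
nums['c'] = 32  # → {'type': 9, 'c': 32}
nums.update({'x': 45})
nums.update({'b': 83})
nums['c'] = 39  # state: {'type': 9, 'c': 39, 'x': 45, 'b': 83}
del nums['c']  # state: {'type': 9, 'x': 45, 'b': 83}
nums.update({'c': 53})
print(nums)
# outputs {'type': 9, 'x': 45, 'b': 83, 'c': 53}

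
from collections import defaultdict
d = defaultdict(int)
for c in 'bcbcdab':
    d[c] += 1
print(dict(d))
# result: {'b': 3, 'c': 2, 'd': 1, 'a': 1}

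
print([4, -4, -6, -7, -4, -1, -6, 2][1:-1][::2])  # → [-4, -7, -1]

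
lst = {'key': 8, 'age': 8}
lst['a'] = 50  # {'key': 8, 'age': 8, 'a': 50}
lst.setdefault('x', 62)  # 62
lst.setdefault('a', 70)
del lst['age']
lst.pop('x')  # 62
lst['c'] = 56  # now {'key': 8, 'a': 50, 'c': 56}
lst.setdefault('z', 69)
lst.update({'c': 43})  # {'key': 8, 'a': 50, 'c': 43, 'z': 69}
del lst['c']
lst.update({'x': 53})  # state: {'key': 8, 'a': 50, 'z': 69, 'x': 53}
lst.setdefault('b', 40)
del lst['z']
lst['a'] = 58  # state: {'key': 8, 'a': 58, 'x': 53, 'b': 40}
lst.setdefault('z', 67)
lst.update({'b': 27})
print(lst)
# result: {'key': 8, 'a': 58, 'x': 53, 'b': 27, 'z': 67}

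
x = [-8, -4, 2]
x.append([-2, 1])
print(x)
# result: [-8, -4, 2, [-2, 1]]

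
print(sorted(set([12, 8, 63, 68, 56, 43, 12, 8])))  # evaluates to [8, 12, 43, 56, 63, 68]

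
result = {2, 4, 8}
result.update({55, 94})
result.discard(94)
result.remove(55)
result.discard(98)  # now {2, 4, 8}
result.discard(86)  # {2, 4, 8}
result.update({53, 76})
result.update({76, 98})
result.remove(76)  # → {2, 4, 8, 53, 98}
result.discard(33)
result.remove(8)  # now {2, 4, 53, 98}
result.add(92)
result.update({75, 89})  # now {2, 4, 53, 75, 89, 92, 98}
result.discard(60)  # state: {2, 4, 53, 75, 89, 92, 98}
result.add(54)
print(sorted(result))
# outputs [2, 4, 53, 54, 75, 89, 92, 98]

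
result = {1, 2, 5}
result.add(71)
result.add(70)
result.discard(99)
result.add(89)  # {1, 2, 5, 70, 71, 89}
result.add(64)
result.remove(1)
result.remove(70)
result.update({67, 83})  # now {2, 5, 64, 67, 71, 83, 89}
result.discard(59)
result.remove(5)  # {2, 64, 67, 71, 83, 89}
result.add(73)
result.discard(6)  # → {2, 64, 67, 71, 73, 83, 89}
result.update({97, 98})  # {2, 64, 67, 71, 73, 83, 89, 97, 98}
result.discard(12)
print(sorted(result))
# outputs [2, 64, 67, 71, 73, 83, 89, 97, 98]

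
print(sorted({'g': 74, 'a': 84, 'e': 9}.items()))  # [('a', 84), ('e', 9), ('g', 74)]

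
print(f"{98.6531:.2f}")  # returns 98.65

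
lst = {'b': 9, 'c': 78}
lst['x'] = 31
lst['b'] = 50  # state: {'b': 50, 'c': 78, 'x': 31}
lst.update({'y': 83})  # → {'b': 50, 'c': 78, 'x': 31, 'y': 83}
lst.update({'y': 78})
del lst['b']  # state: {'c': 78, 'x': 31, 'y': 78}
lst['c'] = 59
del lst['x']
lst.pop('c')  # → 59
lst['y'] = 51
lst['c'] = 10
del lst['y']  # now {'c': 10}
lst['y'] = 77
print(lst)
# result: {'c': 10, 'y': 77}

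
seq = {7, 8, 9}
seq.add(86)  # {7, 8, 9, 86}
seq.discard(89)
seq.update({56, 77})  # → {7, 8, 9, 56, 77, 86}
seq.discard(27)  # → {7, 8, 9, 56, 77, 86}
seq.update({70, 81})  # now {7, 8, 9, 56, 70, 77, 81, 86}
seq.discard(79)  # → {7, 8, 9, 56, 70, 77, 81, 86}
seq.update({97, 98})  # {7, 8, 9, 56, 70, 77, 81, 86, 97, 98}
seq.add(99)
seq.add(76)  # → {7, 8, 9, 56, 70, 76, 77, 81, 86, 97, 98, 99}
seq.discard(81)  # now {7, 8, 9, 56, 70, 76, 77, 86, 97, 98, 99}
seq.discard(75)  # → {7, 8, 9, 56, 70, 76, 77, 86, 97, 98, 99}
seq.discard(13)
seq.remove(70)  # {7, 8, 9, 56, 76, 77, 86, 97, 98, 99}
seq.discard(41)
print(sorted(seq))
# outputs [7, 8, 9, 56, 76, 77, 86, 97, 98, 99]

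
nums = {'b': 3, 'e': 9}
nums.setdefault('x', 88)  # 88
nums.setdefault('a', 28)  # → 28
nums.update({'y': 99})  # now {'b': 3, 'e': 9, 'x': 88, 'a': 28, 'y': 99}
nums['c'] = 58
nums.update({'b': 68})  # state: {'b': 68, 'e': 9, 'x': 88, 'a': 28, 'y': 99, 'c': 58}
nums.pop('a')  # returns 28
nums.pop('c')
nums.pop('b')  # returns 68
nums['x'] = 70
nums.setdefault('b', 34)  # 34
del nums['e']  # {'x': 70, 'y': 99, 'b': 34}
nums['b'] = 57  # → {'x': 70, 'y': 99, 'b': 57}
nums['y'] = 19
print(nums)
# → {'x': 70, 'y': 19, 'b': 57}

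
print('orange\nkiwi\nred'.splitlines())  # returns ['orange', 'kiwi', 'red']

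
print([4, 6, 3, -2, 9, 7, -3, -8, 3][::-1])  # [3, -8, -3, 7, 9, -2, 3, 6, 4]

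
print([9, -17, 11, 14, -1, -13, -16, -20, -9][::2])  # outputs [9, 11, -1, -16, -9]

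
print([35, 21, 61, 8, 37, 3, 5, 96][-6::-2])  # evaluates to [61, 35]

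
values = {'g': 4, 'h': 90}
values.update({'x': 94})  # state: {'g': 4, 'h': 90, 'x': 94}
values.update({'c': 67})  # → {'g': 4, 'h': 90, 'x': 94, 'c': 67}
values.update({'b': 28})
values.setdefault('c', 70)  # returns 67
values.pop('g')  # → 4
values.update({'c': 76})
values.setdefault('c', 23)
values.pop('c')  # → 76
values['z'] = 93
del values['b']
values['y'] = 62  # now {'h': 90, 'x': 94, 'z': 93, 'y': 62}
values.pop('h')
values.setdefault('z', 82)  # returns 93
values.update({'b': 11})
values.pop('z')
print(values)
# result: {'x': 94, 'y': 62, 'b': 11}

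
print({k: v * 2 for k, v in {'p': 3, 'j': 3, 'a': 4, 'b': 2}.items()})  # {'p': 6, 'j': 6, 'a': 8, 'b': 4}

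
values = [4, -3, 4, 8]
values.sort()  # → [-3, 4, 4, 8]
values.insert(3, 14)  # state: [-3, 4, 4, 14, 8]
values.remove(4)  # [-3, 4, 14, 8]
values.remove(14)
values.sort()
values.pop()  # 8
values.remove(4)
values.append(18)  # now [-3, 18]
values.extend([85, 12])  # [-3, 18, 85, 12]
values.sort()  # [-3, 12, 18, 85]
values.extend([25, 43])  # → [-3, 12, 18, 85, 25, 43]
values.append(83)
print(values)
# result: [-3, 12, 18, 85, 25, 43, 83]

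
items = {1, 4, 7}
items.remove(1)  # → {4, 7}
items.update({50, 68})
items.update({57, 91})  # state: {4, 7, 50, 57, 68, 91}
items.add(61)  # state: {4, 7, 50, 57, 61, 68, 91}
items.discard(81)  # {4, 7, 50, 57, 61, 68, 91}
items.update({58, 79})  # {4, 7, 50, 57, 58, 61, 68, 79, 91}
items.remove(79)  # {4, 7, 50, 57, 58, 61, 68, 91}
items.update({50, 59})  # {4, 7, 50, 57, 58, 59, 61, 68, 91}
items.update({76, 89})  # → {4, 7, 50, 57, 58, 59, 61, 68, 76, 89, 91}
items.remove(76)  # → {4, 7, 50, 57, 58, 59, 61, 68, 89, 91}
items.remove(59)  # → {4, 7, 50, 57, 58, 61, 68, 89, 91}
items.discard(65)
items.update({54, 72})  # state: {4, 7, 50, 54, 57, 58, 61, 68, 72, 89, 91}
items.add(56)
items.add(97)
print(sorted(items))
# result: [4, 7, 50, 54, 56, 57, 58, 61, 68, 72, 89, 91, 97]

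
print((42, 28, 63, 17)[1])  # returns 28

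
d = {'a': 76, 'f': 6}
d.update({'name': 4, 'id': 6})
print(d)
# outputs {'a': 76, 'f': 6, 'name': 4, 'id': 6}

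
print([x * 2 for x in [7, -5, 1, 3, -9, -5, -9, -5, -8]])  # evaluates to [14, -10, 2, 6, -18, -10, -18, -10, -16]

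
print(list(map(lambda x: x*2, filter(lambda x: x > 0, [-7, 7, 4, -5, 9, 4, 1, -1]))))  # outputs [14, 8, 18, 8, 2]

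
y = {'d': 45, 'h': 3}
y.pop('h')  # 3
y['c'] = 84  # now {'d': 45, 'c': 84}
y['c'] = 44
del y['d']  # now {'c': 44}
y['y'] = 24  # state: {'c': 44, 'y': 24}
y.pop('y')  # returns 24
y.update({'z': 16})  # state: {'c': 44, 'z': 16}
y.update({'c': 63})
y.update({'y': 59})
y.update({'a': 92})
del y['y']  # {'c': 63, 'z': 16, 'a': 92}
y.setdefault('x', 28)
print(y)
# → {'c': 63, 'z': 16, 'a': 92, 'x': 28}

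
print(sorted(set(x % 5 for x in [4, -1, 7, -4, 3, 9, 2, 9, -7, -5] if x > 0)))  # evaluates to [2, 3, 4]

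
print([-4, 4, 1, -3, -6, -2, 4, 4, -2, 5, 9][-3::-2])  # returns [-2, 4, -6, 1, -4]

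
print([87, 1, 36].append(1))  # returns None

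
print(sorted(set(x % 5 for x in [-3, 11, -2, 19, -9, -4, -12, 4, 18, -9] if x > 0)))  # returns [1, 3, 4]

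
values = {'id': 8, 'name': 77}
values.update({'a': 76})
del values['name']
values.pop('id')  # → 8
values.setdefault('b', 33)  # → 33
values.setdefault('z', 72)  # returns 72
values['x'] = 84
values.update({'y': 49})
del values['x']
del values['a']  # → {'b': 33, 'z': 72, 'y': 49}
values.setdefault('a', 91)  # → 91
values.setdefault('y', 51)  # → 49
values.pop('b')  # 33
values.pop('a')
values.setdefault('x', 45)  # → 45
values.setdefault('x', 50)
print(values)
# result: {'z': 72, 'y': 49, 'x': 45}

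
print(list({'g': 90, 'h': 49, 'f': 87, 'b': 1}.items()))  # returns [('g', 90), ('h', 49), ('f', 87), ('b', 1)]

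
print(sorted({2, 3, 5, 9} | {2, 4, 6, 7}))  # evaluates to [2, 3, 4, 5, 6, 7, 9]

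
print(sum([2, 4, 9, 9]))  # 24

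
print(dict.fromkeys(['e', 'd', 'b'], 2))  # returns {'e': 2, 'd': 2, 'b': 2}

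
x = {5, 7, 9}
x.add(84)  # {5, 7, 9, 84}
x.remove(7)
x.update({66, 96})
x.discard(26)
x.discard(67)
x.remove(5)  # {9, 66, 84, 96}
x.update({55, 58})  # {9, 55, 58, 66, 84, 96}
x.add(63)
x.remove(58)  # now {9, 55, 63, 66, 84, 96}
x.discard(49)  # {9, 55, 63, 66, 84, 96}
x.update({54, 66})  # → {9, 54, 55, 63, 66, 84, 96}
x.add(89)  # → {9, 54, 55, 63, 66, 84, 89, 96}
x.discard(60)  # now {9, 54, 55, 63, 66, 84, 89, 96}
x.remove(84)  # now {9, 54, 55, 63, 66, 89, 96}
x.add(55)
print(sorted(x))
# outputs [9, 54, 55, 63, 66, 89, 96]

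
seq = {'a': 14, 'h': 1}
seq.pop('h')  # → 1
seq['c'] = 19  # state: {'a': 14, 'c': 19}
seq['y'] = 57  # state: {'a': 14, 'c': 19, 'y': 57}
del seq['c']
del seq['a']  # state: {'y': 57}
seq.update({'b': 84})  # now {'y': 57, 'b': 84}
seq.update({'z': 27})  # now {'y': 57, 'b': 84, 'z': 27}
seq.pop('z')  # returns 27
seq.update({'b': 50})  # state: {'y': 57, 'b': 50}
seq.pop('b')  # 50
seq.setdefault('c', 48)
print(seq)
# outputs {'y': 57, 'c': 48}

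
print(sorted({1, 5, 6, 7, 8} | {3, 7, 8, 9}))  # [1, 3, 5, 6, 7, 8, 9]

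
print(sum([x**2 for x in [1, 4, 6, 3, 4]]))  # 78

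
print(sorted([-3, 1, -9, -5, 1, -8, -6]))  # [-9, -8, -6, -5, -3, 1, 1]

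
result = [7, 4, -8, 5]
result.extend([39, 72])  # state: [7, 4, -8, 5, 39, 72]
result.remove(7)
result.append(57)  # [4, -8, 5, 39, 72, 57]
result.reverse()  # [57, 72, 39, 5, -8, 4]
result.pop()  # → 4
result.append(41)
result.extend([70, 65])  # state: [57, 72, 39, 5, -8, 41, 70, 65]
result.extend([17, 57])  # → [57, 72, 39, 5, -8, 41, 70, 65, 17, 57]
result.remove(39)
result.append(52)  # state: [57, 72, 5, -8, 41, 70, 65, 17, 57, 52]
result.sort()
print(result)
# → [-8, 5, 17, 41, 52, 57, 57, 65, 70, 72]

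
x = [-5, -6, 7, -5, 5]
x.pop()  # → 5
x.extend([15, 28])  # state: [-5, -6, 7, -5, 15, 28]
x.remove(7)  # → [-5, -6, -5, 15, 28]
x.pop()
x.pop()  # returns 15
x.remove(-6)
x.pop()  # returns -5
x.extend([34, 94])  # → [-5, 34, 94]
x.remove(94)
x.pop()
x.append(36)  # [-5, 36]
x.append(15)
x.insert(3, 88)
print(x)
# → [-5, 36, 15, 88]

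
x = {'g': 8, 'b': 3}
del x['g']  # {'b': 3}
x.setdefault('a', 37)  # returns 37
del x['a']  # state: {'b': 3}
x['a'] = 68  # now {'b': 3, 'a': 68}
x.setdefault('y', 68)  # 68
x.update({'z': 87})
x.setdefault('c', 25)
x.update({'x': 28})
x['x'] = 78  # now {'b': 3, 'a': 68, 'y': 68, 'z': 87, 'c': 25, 'x': 78}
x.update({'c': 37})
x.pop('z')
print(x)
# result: {'b': 3, 'a': 68, 'y': 68, 'c': 37, 'x': 78}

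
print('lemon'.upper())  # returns LEMON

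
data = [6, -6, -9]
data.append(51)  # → [6, -6, -9, 51]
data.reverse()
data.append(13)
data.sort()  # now [-9, -6, 6, 13, 51]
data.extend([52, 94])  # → [-9, -6, 6, 13, 51, 52, 94]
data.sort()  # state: [-9, -6, 6, 13, 51, 52, 94]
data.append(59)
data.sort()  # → [-9, -6, 6, 13, 51, 52, 59, 94]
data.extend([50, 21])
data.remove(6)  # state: [-9, -6, 13, 51, 52, 59, 94, 50, 21]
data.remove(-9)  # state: [-6, 13, 51, 52, 59, 94, 50, 21]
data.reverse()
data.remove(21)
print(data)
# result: [50, 94, 59, 52, 51, 13, -6]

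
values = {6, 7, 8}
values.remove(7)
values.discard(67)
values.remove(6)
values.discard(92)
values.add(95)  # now {8, 95}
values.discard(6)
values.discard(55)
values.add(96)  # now {8, 95, 96}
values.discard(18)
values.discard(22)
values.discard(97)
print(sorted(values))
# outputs [8, 95, 96]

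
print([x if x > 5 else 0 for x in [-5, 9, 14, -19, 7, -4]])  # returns [0, 9, 14, 0, 7, 0]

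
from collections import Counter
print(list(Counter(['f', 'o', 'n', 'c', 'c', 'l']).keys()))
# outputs ['f', 'o', 'n', 'c', 'l']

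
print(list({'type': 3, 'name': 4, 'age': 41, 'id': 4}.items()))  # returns [('type', 3), ('name', 4), ('age', 41), ('id', 4)]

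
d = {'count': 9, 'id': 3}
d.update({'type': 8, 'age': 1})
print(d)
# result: {'count': 9, 'id': 3, 'type': 8, 'age': 1}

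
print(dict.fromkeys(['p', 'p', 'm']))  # {'p': None, 'm': None}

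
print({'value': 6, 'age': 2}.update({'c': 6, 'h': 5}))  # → None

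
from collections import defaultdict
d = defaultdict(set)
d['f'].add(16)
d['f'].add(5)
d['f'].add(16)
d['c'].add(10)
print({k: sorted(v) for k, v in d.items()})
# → {'f': [5, 16], 'c': [10]}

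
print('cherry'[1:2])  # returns h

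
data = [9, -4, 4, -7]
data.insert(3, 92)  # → [9, -4, 4, 92, -7]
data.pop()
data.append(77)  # [9, -4, 4, 92, 77]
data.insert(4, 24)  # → [9, -4, 4, 92, 24, 77]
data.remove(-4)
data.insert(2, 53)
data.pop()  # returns 77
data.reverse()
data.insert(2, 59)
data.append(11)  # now [24, 92, 59, 53, 4, 9, 11]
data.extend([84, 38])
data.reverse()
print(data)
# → [38, 84, 11, 9, 4, 53, 59, 92, 24]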